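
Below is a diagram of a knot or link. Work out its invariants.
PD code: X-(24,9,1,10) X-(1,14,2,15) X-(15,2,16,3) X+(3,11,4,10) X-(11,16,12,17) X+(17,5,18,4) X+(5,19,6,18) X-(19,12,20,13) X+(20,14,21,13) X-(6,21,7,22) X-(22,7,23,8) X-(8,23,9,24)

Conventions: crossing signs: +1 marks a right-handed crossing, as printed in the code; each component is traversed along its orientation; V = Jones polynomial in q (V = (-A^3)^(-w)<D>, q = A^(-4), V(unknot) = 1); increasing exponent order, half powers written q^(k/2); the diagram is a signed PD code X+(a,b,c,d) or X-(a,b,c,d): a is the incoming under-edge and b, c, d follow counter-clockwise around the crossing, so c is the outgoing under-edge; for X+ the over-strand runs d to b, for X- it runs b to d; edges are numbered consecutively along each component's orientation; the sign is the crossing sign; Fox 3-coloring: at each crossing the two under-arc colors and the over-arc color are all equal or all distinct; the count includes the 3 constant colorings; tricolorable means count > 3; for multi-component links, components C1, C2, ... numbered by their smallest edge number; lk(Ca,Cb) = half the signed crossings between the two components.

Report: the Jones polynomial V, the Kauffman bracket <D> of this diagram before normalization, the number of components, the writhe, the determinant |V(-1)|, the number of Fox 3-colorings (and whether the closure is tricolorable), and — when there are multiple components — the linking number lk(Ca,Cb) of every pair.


V(q) = -q^-6 + q^-5 - q^-4 + 2q^-3 - q^-2 + q^-1
bracket: A^-8 - A^-4 + 2 - A^4 + A^8 - A^12, w = -4
1 component, writhe -4, over 12 crossings
det 7, colorings 3 of 3^12 — not tricolorable
observation: the span of V is 5, forcing >= 5 crossings in any diagram


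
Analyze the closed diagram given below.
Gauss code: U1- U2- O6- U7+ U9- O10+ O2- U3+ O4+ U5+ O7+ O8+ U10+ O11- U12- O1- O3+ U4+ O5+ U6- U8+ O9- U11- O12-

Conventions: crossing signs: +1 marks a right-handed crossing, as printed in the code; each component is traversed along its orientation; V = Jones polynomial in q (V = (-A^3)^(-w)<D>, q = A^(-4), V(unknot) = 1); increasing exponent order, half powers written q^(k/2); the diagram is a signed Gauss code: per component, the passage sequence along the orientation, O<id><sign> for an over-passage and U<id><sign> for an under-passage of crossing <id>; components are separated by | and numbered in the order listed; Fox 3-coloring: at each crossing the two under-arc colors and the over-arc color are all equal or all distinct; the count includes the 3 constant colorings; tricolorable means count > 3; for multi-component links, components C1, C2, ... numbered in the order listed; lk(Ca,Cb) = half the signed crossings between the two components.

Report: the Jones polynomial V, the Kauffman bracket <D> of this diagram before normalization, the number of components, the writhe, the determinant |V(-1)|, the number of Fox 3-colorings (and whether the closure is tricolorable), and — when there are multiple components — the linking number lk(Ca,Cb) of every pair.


V = -q^-5 + 2q^-4 - 4q^-3 + 6q^-2 - 7q^-1 + 9 - 7q + 6q^2 - 4q^3 + 2q^4 - q^5
<D> = -A^-20 + 2A^-16 - 4A^-12 + 6A^-8 - 7A^-4 + 9 - 7A^4 + 6A^8 - 4A^12 + 2A^16 - A^20 (w = 0)
1 component over 12 crossings, w = 0
3 Fox colorings among 3^12, |V(-1)| = 49: not tricolorable
why: V spans 10 powers of q: at least 10 crossings in any diagram


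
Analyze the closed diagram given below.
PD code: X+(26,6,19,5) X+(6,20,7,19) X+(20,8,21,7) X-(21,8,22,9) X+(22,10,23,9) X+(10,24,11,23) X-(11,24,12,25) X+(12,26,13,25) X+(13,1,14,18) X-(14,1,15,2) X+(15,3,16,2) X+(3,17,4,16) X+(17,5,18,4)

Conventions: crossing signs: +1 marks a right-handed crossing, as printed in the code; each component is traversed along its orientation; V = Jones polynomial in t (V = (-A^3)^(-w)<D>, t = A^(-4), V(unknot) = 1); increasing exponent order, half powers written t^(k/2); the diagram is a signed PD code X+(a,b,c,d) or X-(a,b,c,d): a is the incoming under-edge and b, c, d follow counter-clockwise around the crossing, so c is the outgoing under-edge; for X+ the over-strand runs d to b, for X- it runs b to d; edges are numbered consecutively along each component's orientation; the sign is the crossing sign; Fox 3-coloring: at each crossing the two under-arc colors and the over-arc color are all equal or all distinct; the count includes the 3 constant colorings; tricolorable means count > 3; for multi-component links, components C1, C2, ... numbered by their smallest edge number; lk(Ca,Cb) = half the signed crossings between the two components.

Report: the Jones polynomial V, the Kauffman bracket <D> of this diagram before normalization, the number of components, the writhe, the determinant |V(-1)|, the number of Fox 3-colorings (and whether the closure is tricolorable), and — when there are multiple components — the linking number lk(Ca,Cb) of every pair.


V = -t^(5/2) - 2t^(9/2) + 2t^(11/2) - 2t^(13/2) + 2t^(15/2) - 2t^(17/2) + t^(19/2)
<D> = -A^-17 + 2A^-13 - 2A^-9 + 2A^-5 - 2A^-1 + 2A^3 + A^11 (w = +7)
2 components over 13 crossings, w = +7
lk(C1,C2): +2
9 Fox colorings among 3^13, |V(-1)| = 12: tricolorable
why: the 1 component pair carries total linking +2


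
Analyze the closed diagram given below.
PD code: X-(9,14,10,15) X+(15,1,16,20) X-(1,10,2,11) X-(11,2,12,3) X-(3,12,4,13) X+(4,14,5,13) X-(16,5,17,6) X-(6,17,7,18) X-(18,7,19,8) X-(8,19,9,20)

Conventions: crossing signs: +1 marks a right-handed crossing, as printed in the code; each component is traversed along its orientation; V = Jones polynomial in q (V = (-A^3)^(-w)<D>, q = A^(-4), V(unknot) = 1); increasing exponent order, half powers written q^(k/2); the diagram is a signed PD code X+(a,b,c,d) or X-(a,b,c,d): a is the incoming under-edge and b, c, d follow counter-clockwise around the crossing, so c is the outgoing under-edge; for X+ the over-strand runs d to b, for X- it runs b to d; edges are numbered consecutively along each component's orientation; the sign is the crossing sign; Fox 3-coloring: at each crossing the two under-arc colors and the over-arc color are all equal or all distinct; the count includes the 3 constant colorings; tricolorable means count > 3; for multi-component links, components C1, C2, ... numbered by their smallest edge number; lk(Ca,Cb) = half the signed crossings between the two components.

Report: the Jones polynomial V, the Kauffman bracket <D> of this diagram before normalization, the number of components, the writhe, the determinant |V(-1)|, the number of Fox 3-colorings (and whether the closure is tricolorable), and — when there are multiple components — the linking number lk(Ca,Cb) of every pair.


V(q) = -q^-9 + 2q^-8 - 3q^-7 + 3q^-6 - 3q^-5 + 3q^-4 - q^-3 + q^-2
bracket: A^-10 - A^-6 + 3A^-2 - 3A^2 + 3A^6 - 3A^10 + 2A^14 - A^18, w = -6
1 component, writhe -6, over 10 crossings
det 17, colorings 3 of 3^10 — not tricolorable
observation: the span of V is 7, forcing >= 7 crossings in any diagram


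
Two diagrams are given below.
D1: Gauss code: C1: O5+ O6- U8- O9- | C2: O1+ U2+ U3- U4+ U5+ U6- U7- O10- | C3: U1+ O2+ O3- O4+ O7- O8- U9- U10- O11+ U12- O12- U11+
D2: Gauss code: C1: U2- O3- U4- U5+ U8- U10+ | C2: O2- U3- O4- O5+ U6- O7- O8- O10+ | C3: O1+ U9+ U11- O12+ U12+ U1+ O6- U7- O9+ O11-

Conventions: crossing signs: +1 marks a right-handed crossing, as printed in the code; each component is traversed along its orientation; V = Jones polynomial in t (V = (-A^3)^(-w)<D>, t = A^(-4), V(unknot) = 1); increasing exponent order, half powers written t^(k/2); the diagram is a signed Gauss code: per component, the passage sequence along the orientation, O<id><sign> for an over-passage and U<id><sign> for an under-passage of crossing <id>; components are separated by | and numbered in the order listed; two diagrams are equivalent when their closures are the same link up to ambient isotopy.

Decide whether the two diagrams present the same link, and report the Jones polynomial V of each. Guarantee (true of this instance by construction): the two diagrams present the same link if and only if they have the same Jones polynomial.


equivalent: no
V(D1) = t^-3 + t^-2 + t^-1 + 1  (w -2, c 12, <D> = A^-6 + A^-2 + A^2 + A^6)
D2 (bracket A^-2 + 2A^6 + A^14; 12 crossings at w = -2): V = t^-5 + 2t^-3 + t^-1
why: 2 classes among 2 diagrams; unequal V(t) rules out equality


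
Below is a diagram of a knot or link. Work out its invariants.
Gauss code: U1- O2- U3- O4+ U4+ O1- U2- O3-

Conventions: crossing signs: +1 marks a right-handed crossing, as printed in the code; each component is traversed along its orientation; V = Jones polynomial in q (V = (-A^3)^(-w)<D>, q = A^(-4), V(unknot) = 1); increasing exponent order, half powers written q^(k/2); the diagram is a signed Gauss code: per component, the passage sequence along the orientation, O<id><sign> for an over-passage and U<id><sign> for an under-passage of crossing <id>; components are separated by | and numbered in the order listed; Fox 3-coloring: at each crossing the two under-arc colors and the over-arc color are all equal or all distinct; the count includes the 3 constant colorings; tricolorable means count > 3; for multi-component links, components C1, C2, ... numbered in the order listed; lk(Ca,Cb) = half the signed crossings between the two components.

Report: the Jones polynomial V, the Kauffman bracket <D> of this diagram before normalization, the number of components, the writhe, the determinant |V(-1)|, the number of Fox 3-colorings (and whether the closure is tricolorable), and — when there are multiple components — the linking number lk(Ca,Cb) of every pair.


Jones polynomial: V(q) = -q^-4 + q^-3 + q^-1
<D> = A^-2 + A^6 - A^10; writhe -2
components 1, writhe -2 (4 crossings)
3-colorings: 9 of 3^4, det 3 — tricolorable
note: |V(-1)| = 3: so tricolorable, since 3 divides 3


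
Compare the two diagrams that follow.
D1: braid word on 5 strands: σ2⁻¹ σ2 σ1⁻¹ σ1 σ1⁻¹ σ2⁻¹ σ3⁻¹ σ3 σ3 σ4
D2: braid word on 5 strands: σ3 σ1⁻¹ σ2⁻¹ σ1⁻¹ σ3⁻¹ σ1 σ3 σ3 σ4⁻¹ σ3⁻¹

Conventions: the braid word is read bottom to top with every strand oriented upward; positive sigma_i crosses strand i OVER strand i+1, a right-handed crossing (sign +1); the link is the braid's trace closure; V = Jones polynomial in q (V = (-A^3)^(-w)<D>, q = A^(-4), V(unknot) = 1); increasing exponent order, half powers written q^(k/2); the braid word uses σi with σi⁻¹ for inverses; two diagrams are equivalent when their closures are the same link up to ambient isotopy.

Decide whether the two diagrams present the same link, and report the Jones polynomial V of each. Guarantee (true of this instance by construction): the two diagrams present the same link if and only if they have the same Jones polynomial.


equivalent: yes
D1 (bracket 1; 10 crossings at w = 0): V = 1
D2 (bracket A^-6; 10 crossings at w = -2): V = 1
key observation: one V(q) for all 2 diagrams — one class (guaranteed)


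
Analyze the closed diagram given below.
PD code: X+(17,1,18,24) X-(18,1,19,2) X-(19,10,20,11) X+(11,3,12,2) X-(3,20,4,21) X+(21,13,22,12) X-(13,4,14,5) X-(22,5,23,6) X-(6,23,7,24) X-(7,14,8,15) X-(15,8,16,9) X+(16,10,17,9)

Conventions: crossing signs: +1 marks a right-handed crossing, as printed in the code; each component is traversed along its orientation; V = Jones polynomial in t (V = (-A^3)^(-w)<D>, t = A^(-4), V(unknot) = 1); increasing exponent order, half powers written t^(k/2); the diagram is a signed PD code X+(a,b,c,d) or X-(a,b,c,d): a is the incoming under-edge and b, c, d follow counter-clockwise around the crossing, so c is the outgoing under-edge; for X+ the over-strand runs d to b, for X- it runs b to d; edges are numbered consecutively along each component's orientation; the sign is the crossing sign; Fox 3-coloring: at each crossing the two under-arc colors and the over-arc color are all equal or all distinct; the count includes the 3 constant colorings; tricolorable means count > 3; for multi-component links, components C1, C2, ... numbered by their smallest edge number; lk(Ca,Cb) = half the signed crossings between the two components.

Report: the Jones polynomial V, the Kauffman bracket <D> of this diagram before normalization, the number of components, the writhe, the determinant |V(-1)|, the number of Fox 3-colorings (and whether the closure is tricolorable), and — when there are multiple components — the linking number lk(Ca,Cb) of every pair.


V = t^-7 - 2t^-6 + 2t^-5 - 3t^-4 + 3t^-3 - 2t^-2 + 2t^-1
<D> = 2A^-8 - 2A^-4 + 3 - 3A^4 + 2A^8 - 2A^12 + A^16 (w = -4)
1 component over 12 crossings, w = -4
9 Fox colorings among 3^12, |V(-1)| = 15: tricolorable
why: V spans 6 powers of t: at least 6 crossings in any diagram


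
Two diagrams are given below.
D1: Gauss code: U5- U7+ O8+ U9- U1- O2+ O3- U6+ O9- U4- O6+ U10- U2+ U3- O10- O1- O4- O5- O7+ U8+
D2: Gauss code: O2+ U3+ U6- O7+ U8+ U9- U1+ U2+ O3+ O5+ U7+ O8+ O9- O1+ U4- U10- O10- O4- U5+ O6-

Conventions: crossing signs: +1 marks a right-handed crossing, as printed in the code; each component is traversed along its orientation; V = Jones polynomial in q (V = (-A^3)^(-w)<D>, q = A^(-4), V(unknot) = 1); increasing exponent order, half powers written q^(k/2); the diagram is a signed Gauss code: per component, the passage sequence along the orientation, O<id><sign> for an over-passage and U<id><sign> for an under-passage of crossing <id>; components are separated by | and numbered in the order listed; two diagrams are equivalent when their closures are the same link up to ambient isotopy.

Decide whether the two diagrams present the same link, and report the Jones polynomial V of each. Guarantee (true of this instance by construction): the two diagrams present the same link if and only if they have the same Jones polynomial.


same link: no
V(D1) = 1  [10 crossings, <D> = A^-6, w = -2]
V(D2) = q - q^2 + 2q^3 - q^4 + q^5 - q^6  (w +2, c 10, <D> = -A^-18 + A^-14 - A^-10 + 2A^-6 - A^-2 + A^2)
note: 2 classes among 2 diagrams; unequal V(q) rules out equality


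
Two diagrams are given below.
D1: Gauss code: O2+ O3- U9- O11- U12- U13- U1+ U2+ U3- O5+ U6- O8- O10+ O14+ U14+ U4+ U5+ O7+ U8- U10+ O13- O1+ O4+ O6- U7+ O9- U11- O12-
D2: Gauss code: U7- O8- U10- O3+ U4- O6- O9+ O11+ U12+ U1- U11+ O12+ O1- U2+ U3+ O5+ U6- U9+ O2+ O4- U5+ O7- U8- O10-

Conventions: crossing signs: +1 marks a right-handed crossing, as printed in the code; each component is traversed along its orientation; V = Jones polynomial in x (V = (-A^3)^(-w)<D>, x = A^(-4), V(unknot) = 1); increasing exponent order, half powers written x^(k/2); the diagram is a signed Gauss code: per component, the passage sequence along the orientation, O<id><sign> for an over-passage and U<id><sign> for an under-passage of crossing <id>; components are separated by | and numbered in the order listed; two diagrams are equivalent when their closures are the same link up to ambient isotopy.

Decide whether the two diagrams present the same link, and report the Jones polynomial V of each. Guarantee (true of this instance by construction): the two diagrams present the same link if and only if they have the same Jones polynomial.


equivalent: yes
D1 (bracket A^4 + A^12 - A^16; 14 crossings at w = 0): V = -x^-4 + x^-3 + x^-1
D2 (bracket A^4 + A^12 - A^16; 12 crossings at w = 0): V = -x^-4 + x^-3 + x^-1
key observation: from 14 to 12 crossings by R-moves: one link, two diagrams


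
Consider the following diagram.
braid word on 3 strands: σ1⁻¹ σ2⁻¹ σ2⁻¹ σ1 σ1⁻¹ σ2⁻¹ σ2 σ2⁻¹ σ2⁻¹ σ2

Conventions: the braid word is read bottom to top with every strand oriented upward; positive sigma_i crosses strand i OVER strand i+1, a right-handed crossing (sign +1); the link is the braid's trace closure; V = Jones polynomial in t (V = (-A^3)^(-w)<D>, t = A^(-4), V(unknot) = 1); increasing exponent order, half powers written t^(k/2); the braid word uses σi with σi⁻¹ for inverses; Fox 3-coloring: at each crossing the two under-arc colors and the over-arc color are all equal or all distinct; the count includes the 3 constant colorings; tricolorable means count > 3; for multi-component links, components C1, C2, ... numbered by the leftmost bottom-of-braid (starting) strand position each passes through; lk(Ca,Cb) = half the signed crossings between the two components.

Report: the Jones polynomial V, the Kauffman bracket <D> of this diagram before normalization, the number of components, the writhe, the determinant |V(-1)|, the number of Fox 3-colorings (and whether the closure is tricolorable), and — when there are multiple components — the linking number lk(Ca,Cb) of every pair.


Jones polynomial: V(t) = -t^-4 + t^-3 + t^-1
<D> = A^-8 + 1 - A^4; writhe -4
components 1, writhe -4 (10 crossings)
3-colorings: 9 of 3^10, det 3 — tricolorable
note: w = -4 (over 10 crossings) is diagram-only; (-A^3)^(4) removes it from V


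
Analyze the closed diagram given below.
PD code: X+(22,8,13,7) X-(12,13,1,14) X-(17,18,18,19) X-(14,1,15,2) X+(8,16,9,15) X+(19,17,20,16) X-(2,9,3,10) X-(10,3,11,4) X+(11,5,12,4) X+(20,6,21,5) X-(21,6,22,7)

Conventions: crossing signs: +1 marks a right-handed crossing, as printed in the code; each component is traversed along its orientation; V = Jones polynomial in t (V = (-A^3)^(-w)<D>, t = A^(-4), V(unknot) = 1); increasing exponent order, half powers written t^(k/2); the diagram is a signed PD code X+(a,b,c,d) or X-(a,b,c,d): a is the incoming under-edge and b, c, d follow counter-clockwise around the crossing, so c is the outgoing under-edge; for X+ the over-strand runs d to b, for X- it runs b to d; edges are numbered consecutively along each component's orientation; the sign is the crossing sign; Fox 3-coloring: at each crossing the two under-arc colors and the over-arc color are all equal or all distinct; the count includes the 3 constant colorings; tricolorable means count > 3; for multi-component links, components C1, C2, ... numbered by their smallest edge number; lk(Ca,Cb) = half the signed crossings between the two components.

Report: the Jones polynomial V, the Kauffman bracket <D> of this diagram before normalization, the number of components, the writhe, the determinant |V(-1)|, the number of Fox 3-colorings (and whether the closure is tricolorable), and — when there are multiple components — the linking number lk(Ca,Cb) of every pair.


V(t) = t^(-7/2) - 2t^(-5/2) + t^(-3/2) - 2t^(-1/2) + t^(1/2) - t^(3/2)
bracket: A^-9 - A^-5 + 2A^-1 - A^3 + 2A^7 - A^11, w = -1
2 components, writhe -1, over 11 crossings
lk(C1,C2) = 0
det 8, colorings 3 of 3^11 — not tricolorable
observation: summing lk over 1 pair gives 0


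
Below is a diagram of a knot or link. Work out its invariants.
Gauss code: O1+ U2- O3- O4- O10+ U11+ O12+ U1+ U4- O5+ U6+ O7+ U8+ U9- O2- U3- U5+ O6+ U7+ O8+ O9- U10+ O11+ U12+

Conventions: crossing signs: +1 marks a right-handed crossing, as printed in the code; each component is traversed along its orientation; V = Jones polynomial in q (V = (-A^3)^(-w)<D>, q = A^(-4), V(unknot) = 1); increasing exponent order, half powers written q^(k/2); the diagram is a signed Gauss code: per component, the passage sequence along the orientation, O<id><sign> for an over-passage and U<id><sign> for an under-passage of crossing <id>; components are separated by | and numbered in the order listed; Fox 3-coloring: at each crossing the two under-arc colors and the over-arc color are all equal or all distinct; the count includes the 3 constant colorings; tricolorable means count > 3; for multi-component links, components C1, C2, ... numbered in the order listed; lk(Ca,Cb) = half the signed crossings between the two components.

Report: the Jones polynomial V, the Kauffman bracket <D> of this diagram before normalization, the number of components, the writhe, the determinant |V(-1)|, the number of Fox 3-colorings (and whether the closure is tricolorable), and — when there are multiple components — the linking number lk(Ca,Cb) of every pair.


V = 1 - q + 3q^2 - 3q^3 + 3q^4 - 4q^5 + 3q^6 - 2q^7 + q^8
<D> = A^-20 - 2A^-16 + 3A^-12 - 4A^-8 + 3A^-4 - 3 + 3A^4 - A^8 + A^12 (w = +4)
1 component over 12 crossings, w = +4
9 Fox colorings among 3^12, |V(-1)| = 21: tricolorable
why: the span of V is 8, forcing >= 8 crossings in any diagram


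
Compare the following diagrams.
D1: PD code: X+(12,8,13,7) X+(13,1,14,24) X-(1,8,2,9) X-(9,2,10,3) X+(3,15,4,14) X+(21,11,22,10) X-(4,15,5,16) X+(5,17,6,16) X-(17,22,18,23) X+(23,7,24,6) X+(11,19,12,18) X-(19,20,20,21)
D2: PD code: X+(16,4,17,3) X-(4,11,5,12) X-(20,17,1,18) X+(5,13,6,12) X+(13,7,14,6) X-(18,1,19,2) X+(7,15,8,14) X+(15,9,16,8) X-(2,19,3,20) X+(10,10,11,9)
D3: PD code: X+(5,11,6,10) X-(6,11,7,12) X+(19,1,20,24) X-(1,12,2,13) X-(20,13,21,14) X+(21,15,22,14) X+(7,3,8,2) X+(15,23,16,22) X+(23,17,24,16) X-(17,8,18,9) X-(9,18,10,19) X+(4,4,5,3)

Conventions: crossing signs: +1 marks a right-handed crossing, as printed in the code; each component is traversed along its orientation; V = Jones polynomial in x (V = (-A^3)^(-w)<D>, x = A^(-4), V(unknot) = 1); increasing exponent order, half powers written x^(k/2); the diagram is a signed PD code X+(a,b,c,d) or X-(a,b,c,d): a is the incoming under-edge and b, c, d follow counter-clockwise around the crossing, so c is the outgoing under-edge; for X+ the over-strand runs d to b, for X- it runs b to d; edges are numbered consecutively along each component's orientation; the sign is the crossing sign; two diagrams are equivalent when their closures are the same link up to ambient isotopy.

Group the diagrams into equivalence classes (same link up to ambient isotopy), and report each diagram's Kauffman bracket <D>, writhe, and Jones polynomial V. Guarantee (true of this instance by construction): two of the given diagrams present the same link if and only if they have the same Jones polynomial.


grouping into links: {D1} | {D2} | {D3}
V(D1) = x + x^3 - x^4  (w +2, c 12, <D> = -A^-10 + A^-6 + A^2)
V(D2) = -x^-3 + x^-2 - x^-1 + 3 - x + x^2 - x^3  (w +2, c 10, <D> = -A^-6 + A^-2 - A^2 + 3A^6 - A^10 + A^14 - A^18)
V(D3) = -x^-3 + 2x^-2 - 2x^-1 + 3 - 2x + 2x^2 - x^3  (w +2, c 12, <D> = -A^-6 + 2A^-2 - 2A^2 + 3A^6 - 2A^10 + 2A^14 - A^18)
key observation: V(x) takes 3 values over 3 diagrams, fixing the grouping


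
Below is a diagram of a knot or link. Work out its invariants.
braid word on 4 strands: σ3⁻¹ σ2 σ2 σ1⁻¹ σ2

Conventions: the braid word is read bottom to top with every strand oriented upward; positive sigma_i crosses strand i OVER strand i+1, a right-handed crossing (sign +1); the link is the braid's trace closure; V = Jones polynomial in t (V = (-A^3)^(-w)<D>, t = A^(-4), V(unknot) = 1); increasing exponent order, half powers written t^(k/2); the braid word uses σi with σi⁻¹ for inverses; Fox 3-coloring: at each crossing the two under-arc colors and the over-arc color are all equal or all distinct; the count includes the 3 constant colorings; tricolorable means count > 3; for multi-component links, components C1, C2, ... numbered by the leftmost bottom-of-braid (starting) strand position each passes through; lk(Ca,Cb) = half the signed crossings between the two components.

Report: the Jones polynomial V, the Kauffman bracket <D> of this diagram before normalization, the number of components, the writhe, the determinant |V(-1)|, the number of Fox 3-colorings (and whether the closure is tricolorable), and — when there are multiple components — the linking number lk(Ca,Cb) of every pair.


V = t + t^3 - t^4
<D> = A^-13 - A^-9 - A^-1 (w = +1)
1 component over 5 crossings, w = +1
9 Fox colorings among 3^5, |V(-1)| = 3: tricolorable
why: w = +1 (over 5 crossings) is diagram-only; (-A^3)^(-1) removes it from V


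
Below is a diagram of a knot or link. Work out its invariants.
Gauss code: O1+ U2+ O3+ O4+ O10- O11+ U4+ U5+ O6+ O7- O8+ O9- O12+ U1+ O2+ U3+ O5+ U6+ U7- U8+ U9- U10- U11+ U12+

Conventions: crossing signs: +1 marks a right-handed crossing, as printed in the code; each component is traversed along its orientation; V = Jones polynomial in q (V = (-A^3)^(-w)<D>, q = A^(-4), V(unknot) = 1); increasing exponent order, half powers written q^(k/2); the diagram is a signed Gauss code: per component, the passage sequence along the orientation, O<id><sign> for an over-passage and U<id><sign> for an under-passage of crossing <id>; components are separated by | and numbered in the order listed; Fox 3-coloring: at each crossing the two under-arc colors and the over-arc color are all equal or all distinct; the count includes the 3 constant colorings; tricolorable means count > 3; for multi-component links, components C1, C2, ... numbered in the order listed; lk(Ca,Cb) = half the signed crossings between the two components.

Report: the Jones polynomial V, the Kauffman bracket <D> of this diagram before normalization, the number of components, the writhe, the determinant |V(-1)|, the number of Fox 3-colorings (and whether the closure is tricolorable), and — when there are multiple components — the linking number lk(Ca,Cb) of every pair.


V(q) = q^2 + q^4 - q^5 + q^6 - q^7
bracket: -A^-10 + A^-6 - A^-2 + A^2 + A^10, w = +6
1 component, writhe +6, over 12 crossings
det 5, colorings 3 of 3^12 — not tricolorable
observation: |V(-1)| = 5: so not tricolorable, since 3 does not divide 5


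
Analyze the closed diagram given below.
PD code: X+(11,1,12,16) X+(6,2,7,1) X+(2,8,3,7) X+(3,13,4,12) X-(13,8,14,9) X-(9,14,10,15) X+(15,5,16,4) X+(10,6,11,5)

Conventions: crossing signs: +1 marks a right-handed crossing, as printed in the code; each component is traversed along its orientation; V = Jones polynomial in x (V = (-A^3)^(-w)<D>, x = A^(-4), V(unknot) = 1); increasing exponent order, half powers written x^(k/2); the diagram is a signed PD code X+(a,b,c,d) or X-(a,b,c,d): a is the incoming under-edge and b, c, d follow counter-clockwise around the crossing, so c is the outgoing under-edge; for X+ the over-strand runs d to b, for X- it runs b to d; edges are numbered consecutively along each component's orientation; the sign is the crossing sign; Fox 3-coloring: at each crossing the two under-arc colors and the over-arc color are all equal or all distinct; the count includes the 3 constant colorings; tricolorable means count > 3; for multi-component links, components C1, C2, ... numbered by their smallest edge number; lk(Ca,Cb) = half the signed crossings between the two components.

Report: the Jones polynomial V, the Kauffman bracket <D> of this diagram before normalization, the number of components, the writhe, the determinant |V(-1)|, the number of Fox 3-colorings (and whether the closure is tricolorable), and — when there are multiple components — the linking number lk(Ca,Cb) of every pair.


V(x) = x - x^2 + 2x^3 - x^4 + x^5 - x^6
bracket: -A^-12 + A^-8 - A^-4 + 2 - A^4 + A^8, w = +4
1 component, writhe +4, over 8 crossings
det 7, colorings 3 of 3^8 — not tricolorable
observation: w = +4 (over 8 crossings) is diagram-only; (-A^3)^(-4) removes it from V


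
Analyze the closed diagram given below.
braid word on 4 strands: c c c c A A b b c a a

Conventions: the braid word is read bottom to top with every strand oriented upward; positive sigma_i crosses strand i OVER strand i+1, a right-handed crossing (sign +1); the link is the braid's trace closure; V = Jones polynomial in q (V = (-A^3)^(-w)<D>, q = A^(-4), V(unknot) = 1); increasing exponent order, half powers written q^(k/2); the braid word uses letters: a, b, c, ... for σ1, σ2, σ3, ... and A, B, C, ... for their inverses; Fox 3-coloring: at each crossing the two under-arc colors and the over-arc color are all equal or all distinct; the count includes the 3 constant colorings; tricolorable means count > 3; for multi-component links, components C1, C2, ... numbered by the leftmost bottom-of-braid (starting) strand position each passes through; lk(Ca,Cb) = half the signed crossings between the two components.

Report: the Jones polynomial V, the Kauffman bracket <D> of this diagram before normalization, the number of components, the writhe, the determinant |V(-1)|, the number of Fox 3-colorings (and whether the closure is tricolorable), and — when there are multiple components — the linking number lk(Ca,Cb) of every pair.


V = q^2 + q^3 + 2q^4 + q^5 + q^6 - q^8 - q^10
<D> = A^-19 + A^-11 - A^-3 - A - 2A^5 - A^9 - A^13 (w = +7)
3 components over 11 crossings, w = +7
lk(C1,C2): 0
lk(C1,C3) = 0
linking number lk(C2,C3) = +1
9 Fox colorings among 3^11, |V(-1)| = 0: tricolorable
why: w = +7 shifts under R1 moves; the (-A^3)^(-7) factor cancels that in V


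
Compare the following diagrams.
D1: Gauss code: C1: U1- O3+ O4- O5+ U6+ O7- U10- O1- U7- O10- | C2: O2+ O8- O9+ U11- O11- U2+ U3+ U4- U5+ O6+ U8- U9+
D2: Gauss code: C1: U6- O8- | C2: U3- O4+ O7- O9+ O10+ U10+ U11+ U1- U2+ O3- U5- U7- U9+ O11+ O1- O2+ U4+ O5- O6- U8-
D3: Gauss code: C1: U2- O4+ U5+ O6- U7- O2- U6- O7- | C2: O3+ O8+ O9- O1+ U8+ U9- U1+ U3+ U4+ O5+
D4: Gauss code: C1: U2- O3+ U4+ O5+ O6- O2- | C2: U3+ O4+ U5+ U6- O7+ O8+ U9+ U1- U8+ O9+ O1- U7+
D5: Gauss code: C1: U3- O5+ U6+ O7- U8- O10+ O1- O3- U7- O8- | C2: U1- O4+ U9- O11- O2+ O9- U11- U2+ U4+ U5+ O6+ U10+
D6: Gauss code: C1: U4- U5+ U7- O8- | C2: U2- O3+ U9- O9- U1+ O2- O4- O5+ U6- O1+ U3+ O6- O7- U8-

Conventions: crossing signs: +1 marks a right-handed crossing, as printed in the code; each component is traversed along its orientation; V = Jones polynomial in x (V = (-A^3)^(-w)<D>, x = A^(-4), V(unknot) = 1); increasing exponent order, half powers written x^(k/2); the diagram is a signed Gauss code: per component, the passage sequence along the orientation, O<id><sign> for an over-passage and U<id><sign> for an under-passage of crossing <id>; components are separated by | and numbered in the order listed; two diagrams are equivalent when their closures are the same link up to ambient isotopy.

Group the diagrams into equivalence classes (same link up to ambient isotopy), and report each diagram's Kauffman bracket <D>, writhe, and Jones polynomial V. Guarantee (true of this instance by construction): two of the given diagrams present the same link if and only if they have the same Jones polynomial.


grouping into links: {D1, D3, D5} | {D2, D6} | {D4}
V(D1) = x^(-7/2) - x^(-5/2) + x^(-3/2) - 2x^(-1/2) - x^(3/2)  (w -1, c 11, <D> = A^-9 + 2A^-1 - A^3 + A^7 - A^11)
D2 (bracket A^-9 - A^-5 + 2A^-1 - 2A^3 + 2A^7 - A^11 + A^15; 11 crossings at w = -1): V = -x^(-9/2) + x^(-7/2) - 2x^(-5/2) + 2x^(-3/2) - 2x^(-1/2) + x^(1/2) - x^(3/2)
V(D3) = x^(-7/2) - x^(-5/2) + x^(-3/2) - 2x^(-1/2) - x^(3/2)  (w +1, c 9, <D> = A^-3 + 2A^5 - A^9 + A^13 - A^17)
D4 (bracket A^-1 + A^7; 9 crossings at w = +3): V = -x^(1/2) - x^(5/2)
D5 (bracket A^-9 + 2A^-1 - A^3 + A^7 - A^11; 11 crossings at w = -1): V = x^(-7/2) - x^(-5/2) + x^(-3/2) - 2x^(-1/2) - x^(3/2)
V(D6) = -x^(-9/2) + x^(-7/2) - 2x^(-5/2) + 2x^(-3/2) - 2x^(-1/2) + x^(1/2) - x^(3/2)  (w -3, c 9, <D> = A^-15 - A^-11 + 2A^-7 - 2A^-3 + 2A - A^5 + A^9)
key observation: comparing 6 Jones polynomials yields 3 groups


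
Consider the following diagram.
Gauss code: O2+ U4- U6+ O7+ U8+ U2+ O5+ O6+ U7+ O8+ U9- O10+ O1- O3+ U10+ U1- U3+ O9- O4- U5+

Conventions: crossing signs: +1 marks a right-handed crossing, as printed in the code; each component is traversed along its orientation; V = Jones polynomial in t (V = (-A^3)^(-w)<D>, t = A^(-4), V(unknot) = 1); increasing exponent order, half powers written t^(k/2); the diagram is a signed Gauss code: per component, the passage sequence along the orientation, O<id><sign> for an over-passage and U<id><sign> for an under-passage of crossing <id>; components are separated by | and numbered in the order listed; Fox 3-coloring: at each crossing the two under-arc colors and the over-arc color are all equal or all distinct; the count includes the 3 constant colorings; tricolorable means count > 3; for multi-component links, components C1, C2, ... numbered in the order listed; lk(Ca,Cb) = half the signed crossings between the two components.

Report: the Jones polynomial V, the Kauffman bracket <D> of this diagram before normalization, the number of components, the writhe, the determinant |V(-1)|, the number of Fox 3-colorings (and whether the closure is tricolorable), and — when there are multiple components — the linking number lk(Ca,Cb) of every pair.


V(t) = t - t^2 + 2t^3 - t^4 + t^5 - t^6
bracket: -A^-12 + A^-8 - A^-4 + 2 - A^4 + A^8, w = +4
1 component, writhe +4, over 10 crossings
det 7, colorings 3 of 3^10 — not tricolorable
observation: det 7 = |V(-1)|; not divisible by 3, so not tricolorable


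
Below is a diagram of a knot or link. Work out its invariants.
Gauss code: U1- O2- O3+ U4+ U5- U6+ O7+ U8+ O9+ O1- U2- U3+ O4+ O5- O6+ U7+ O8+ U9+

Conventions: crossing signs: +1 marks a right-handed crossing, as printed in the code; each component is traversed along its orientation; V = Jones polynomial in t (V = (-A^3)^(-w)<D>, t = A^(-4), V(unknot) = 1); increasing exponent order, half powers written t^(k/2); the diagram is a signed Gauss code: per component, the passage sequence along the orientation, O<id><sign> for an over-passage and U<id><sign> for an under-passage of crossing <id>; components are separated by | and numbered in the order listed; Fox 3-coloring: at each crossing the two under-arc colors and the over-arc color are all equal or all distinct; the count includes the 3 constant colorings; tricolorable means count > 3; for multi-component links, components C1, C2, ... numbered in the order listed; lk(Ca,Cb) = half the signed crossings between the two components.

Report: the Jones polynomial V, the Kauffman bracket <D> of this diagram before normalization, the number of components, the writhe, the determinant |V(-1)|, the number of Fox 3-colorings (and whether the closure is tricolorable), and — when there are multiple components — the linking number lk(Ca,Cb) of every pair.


V = t + t^3 - t^4
<D> = A^-7 - A^-3 - A^5 (w = +3)
1 component over 9 crossings, w = +3
9 Fox colorings among 3^9, |V(-1)| = 3: tricolorable
why: w = +3 (over 9 crossings) is diagram-only; (-A^3)^(-3) removes it from V


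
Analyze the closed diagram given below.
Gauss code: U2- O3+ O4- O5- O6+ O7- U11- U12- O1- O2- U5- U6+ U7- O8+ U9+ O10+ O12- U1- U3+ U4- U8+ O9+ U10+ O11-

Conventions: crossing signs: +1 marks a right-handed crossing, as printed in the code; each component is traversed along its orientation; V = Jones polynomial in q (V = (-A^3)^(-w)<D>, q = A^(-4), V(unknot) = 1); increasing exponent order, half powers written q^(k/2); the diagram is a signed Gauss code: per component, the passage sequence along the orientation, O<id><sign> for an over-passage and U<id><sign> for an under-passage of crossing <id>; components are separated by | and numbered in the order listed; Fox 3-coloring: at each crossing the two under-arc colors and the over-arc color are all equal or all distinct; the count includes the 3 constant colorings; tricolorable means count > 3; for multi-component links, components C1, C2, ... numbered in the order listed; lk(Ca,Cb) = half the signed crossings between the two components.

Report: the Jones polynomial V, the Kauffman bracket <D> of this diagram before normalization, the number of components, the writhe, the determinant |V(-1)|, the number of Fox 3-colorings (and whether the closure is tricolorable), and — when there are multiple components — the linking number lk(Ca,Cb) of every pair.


V = -q^-5 + q^-4 - q^-3 + 2q^-2 - q^-1 + 2 - q
<D> = -A^-10 + 2A^-6 - A^-2 + 2A^2 - A^6 + A^10 - A^14 (w = -2)
1 component over 12 crossings, w = -2
9 Fox colorings among 3^12, |V(-1)| = 9: tricolorable
why: det 9 = |V(-1)|; divisible by 3, so tricolorable


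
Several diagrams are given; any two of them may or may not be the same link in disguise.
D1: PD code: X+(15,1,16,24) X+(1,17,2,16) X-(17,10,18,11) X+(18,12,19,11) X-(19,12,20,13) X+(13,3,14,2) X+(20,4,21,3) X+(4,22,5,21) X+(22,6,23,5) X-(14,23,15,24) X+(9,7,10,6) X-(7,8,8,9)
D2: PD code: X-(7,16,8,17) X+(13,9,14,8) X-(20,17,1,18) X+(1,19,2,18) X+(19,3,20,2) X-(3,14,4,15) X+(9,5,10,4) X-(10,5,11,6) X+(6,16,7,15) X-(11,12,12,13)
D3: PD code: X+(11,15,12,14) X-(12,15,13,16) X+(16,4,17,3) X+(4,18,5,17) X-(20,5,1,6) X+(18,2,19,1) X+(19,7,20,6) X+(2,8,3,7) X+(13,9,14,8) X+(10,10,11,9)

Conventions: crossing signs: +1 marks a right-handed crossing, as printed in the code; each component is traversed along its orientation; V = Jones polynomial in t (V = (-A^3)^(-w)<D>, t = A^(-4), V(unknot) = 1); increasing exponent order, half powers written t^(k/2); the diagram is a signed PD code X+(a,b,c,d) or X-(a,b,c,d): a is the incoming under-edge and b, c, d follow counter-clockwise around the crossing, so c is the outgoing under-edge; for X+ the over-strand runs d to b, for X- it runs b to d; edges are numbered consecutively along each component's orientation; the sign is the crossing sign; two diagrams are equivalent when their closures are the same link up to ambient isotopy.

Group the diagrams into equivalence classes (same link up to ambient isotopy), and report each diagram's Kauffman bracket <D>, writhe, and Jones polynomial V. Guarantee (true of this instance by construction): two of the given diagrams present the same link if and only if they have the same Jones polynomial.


grouping into links: {D1} | {D2} | {D3}
V(D1) = t - t^2 + 2t^3 - t^4 + t^5 - t^6  (w +4, c 12, <D> = -A^-12 + A^-8 - A^-4 + 2 - A^4 + A^8)
V(D2) = 1  (w 0, c 10, <D> = 1)
D3 (bracket -A^2 + A^6 + A^14; 10 crossings at w = +6): V = t + t^3 - t^4
why: V(t) takes 3 values over 3 diagrams, fixing the grouping


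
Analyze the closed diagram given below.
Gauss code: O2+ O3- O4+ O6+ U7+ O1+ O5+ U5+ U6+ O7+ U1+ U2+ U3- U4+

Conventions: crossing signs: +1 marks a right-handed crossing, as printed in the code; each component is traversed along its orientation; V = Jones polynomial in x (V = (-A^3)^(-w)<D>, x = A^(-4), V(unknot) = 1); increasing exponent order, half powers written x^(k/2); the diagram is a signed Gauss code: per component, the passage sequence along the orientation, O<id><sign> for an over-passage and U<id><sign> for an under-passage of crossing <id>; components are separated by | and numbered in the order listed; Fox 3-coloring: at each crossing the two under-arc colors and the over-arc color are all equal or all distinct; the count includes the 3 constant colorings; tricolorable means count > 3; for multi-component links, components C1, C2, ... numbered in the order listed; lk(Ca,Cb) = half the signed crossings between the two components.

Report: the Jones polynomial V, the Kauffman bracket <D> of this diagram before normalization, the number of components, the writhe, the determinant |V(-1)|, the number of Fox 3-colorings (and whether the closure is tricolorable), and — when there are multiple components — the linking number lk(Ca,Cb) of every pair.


V = x + x^3 - x^4
<D> = A^-1 - A^3 - A^11 (w = +5)
1 component over 7 crossings, w = +5
9 Fox colorings among 3^7, |V(-1)| = 3: tricolorable
why: w = +5 shifts under R1 moves; the (-A^3)^(-5) factor cancels that in V


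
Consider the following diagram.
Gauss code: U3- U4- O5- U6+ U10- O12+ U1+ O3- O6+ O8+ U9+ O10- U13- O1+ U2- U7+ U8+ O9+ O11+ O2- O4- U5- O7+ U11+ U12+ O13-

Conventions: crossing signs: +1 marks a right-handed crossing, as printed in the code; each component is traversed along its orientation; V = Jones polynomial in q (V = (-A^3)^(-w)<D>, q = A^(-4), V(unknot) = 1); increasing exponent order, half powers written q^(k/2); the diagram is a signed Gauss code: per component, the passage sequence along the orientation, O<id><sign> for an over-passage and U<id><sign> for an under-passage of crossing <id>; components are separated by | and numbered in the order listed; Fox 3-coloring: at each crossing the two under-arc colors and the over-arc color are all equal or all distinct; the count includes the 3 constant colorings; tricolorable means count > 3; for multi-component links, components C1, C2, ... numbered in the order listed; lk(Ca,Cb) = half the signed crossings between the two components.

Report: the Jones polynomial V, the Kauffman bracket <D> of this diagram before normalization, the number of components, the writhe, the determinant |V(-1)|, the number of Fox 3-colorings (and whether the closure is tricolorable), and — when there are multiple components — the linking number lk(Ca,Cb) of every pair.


Jones polynomial: V(q) = q^-4 - 4q^-3 + 8q^-2 - 10q^-1 + 12 - 12q + 10q^2 - 7q^3 + 4q^4 - q^5
<D> = A^-17 - 4A^-13 + 7A^-9 - 10A^-5 + 12A^-1 - 12A^3 + 10A^7 - 8A^11 + 4A^15 - A^19; writhe +1
components 1, writhe +1 (13 crossings)
3-colorings: 9 of 3^13, det 69 — tricolorable
note: w = +1 shifts under R1 moves; the (-A^3)^(-1) factor cancels that in V
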